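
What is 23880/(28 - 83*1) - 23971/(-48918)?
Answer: -233368687/538098 ≈ -433.69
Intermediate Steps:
23880/(28 - 83*1) - 23971/(-48918) = 23880/(28 - 83) - 23971*(-1/48918) = 23880/(-55) + 23971/48918 = 23880*(-1/55) + 23971/48918 = -4776/11 + 23971/48918 = -233368687/538098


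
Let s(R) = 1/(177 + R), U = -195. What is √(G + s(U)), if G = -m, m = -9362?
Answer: √337030/6 ≈ 96.757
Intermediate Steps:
G = 9362 (G = -1*(-9362) = 9362)
√(G + s(U)) = √(9362 + 1/(177 - 195)) = √(9362 + 1/(-18)) = √(9362 - 1/18) = √(168515/18) = √337030/6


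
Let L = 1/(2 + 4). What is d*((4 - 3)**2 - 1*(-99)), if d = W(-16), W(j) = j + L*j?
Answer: -5600/3 ≈ -1866.7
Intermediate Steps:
L = 1/6 ≈ 0.16667
W(j) = 7*j/6 (W(j) = j + j/6 = 7*j/6)
d = -56/3 (d = (7/6)*(-16) = -56/3 ≈ -18.667)
d*((4 - 3)**2 - 1*(-99)) = -56*((4 - 3)**2 - 1*(-99))/3 = -56*(1**2 + 99)/3 = -56*(1 + 99)/3 = -56/3*100 = -5600/3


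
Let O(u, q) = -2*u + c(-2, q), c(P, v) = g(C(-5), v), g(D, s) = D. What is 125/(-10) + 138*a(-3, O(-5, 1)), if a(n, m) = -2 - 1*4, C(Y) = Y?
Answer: -1681/2 ≈ -840.50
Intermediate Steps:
c(P, v) = -5
O(u, q) = -5 - 2*u (O(u, q) = -2*u - 5 = -5 - 2*u)
a(n, m) = -6 (a(n, m) = -2 - 4 = -6)
125/(-10) + 138*a(-3, O(-5, 1)) = 125/(-10) + 138*(-6) = 125*(-⅒) - 828 = -25/2 - 828 = -1681/2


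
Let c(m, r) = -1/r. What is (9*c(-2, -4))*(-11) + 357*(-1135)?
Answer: -1620879/4 ≈ -4.0522e+5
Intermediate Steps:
(9*c(-2, -4))*(-11) + 357*(-1135) = (9*(-1/(-4)))*(-11) + 357*(-1135) = (9*(-1*(-¼)))*(-11) - 405195 = (9*(¼))*(-11) - 405195 = (9/4)*(-11) - 405195 = -99/4 - 405195 = -1620879/4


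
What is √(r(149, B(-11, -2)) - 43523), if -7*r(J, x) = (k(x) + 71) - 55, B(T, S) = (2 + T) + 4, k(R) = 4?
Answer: I*√2132767/7 ≈ 208.63*I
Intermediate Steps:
B(T, S) = 6 + T
r(J, x) = -20/7 (r(J, x) = -((4 + 71) - 55)/7 = -(75 - 55)/7 = -⅐*20 = -20/7)
√(r(149, B(-11, -2)) - 43523) = √(-20/7 - 43523) = √(-304681/7) = I*√2132767/7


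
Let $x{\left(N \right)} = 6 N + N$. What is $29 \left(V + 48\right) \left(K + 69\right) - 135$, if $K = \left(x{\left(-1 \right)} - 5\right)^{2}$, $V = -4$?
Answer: $271653$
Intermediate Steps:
$x{\left(N \right)} = 7 N$
$K = 144$ ($K = \left(7 \left(-1\right) - 5\right)^{2} = \left(-7 - 5\right)^{2} = \left(-12\right)^{2} = 144$)
$29 \left(V + 48\right) \left(K + 69\right) - 135 = 29 \left(-4 + 48\right) \left(144 + 69\right) - 135 = 29 \cdot 44 \cdot 213 - 135 = 29 \cdot 9372 - 135 = 271788 - 135 = 271653$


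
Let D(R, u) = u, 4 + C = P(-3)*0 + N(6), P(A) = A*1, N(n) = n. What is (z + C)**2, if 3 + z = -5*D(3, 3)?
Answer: 256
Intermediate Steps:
P(A) = A
C = 2 (C = -4 + (-3*0 + 6) = -4 + (0 + 6) = -4 + 6 = 2)
z = -18 (z = -3 - 5*3 = -3 - 15 = -18)
(z + C)**2 = (-18 + 2)**2 = (-16)**2 = 256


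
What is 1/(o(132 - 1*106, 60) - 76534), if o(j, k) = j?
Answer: -1/76508 ≈ -1.3071e-5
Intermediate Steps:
1/(o(132 - 1*106, 60) - 76534) = 1/((132 - 1*106) - 76534) = 1/((132 - 106) - 76534) = 1/(26 - 76534) = 1/(-76508) = -1/76508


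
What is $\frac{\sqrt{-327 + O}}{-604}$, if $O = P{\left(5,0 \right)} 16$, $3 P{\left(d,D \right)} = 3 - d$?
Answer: $- \frac{i \sqrt{3039}}{1812} \approx - 0.030423 i$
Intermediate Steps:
$P{\left(d,D \right)} = 1 - \frac{d}{3}$ ($P{\left(d,D \right)} = \frac{3 - d}{3} = 1 - \frac{d}{3}$)
$O = - \frac{32}{3}$ ($O = \left(1 - \frac{5}{3}\right) 16 = \left(- \frac{2}{3}\right) 16 = - \frac{32}{3} \approx -10.667$)
$\frac{\sqrt{-327 + O}}{-604} = \frac{\sqrt{-327 - \frac{32}{3}}}{-604} = \sqrt{- \frac{1013}{3}} \left(- \frac{1}{604}\right) = \frac{i \sqrt{3039}}{3} \left(- \frac{1}{604}\right) = - \frac{i \sqrt{3039}}{1812}$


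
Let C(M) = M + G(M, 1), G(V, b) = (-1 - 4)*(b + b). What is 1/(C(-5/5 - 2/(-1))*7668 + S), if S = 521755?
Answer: 1/452743 ≈ 2.2088e-6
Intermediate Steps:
G(V, b) = -10*b
C(M) = -10 + M (C(M) = M - 10*1 = M - 10 = -10 + M)
1/(C(-5/5 - 2/(-1))*7668 + S) = 1/((-10 + (-5/5 - 2/(-1)))*7668 + 521755) = 1/((-10 + (-5*⅕ - 2*(-1)))*7668 + 521755) = 1/((-10 + (-1 + 2))*7668 + 521755) = 1/((-10 + 1)*7668 + 521755) = 1/(-9*7668 + 521755) = 1/(-69012 + 521755) = 1/452743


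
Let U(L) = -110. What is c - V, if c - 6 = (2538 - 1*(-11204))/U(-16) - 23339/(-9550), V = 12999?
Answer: -1377781531/105050 ≈ -13115.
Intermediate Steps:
c = -12236581/105050 (c = 6 + ((2538 - 1*(-11204))/(-110) - 23339/(-9550)) = 6 + ((2538 + 11204)*(-1/110) - 23339*(-1/9550)) = 6 + (13742*(-1/110) + 23339/9550) = 6 + (-6871/55 + 23339/9550) = 6 - 12866881/105050 = -12236581/105050 ≈ -116.48)
c - V = -12236581/105050 - 1*12999 = -12236581/105050 - 12999 = -1377781531/105050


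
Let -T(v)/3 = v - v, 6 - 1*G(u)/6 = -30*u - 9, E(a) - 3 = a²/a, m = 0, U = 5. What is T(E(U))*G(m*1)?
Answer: 0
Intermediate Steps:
E(a) = 3 + a (E(a) = 3 + a²/a = 3 + a)
G(u) = 90 + 180*u (G(u) = 36 - 6*(-30*u - 9) = 36 - 6*(-9 - 30*u) = 36 + (54 + 180*u) = 90 + 180*u)
T(v) = 0 (T(v) = -3*(v - v) = -3*0 = 0)
T(E(U))*G(m*1) = 0*(90 + 180*(0*1)) = 0*(90 + 180*0) = 0*(90 + 0) = 0*90 = 0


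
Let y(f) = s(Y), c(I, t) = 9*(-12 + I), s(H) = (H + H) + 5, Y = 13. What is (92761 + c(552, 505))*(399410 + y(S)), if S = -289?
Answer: 38993829861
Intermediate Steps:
s(H) = 5 + 2*H (s(H) = 2*H + 5 = 5 + 2*H)
c(I, t) = -108 + 9*I
y(f) = 31 (y(f) = 5 + 2*13 = 5 + 26 = 31)
(92761 + c(552, 505))*(399410 + y(S)) = (92761 + (-108 + 9*552))*(399410 + 31) = (92761 + (-108 + 4968))*399441 = (92761 + 4860)*399441 = 97621*399441 = 38993829861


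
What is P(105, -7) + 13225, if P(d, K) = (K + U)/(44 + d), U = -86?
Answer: 1970432/149 ≈ 13224.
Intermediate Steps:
P(d, K) = (-86 + K)/(44 + d) (P(d, K) = (K - 86)/(44 + d) = (-86 + K)/(44 + d))
P(105, -7) + 13225 = (-86 - 7)/(44 + 105) + 13225 = -93/149 + 13225 = 1970432/149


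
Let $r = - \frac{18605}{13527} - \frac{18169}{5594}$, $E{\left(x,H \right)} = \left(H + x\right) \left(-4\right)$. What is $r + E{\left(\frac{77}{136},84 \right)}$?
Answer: $- \frac{220543988440}{643195323} \approx -342.89$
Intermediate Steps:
$E{\left(x,H \right)} = - 4 H - 4 x$
$r = - \frac{349848433}{75670038}$ ($r = \left(-18605\right) \frac{1}{13527} - \frac{18169}{5594} = - \frac{18605}{13527} - \frac{18169}{5594} = - \frac{349848433}{75670038} \approx -4.6233$)
$r + E{\left(\frac{77}{136},84 \right)} = - \frac{349848433}{75670038} - \left(336 + 4 \cdot \frac{77}{136}\right) = - \frac{349848433}{75670038} - \left(336 + 4 \cdot 77 \cdot \frac{1}{136}\right) = - \frac{349848433}{75670038} - \frac{11501}{34} = - \frac{220543988440}{643195323}$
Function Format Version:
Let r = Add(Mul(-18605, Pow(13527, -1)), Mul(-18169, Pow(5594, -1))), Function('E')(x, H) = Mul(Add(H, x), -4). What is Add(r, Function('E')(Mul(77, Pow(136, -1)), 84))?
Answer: Rational(-220543988440, 643195323) ≈ -342.89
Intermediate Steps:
Function('E')(x, H) = Add(Mul(-4, H), Mul(-4, x))
r = Rational(-349848433, 75670038) (r = Add(Mul(-18605, Rational(1, 13527)), Mul(-18169, Rational(1, 5594))) = Add(Rational(-18605, 13527), Rational(-18169, 5594)) = Rational(-349848433, 75670038) ≈ -4.6233)
Add(r, Function('E')(Mul(77, Pow(136, -1)), 84)) = Add(Rational(-349848433, 75670038), Add(Mul(-4, 84), Mul(-4, Mul(77, Pow(136, -1))))) = Add(Rational(-349848433, 75670038), Add(-336, Mul(-4, Mul(77, Rational(1, 136))))) = Add(Rational(-349848433, 75670038), Add(-336, Mul(-4, Rational(77, 136)))) = Add(Rational(-349848433, 75670038), Add(-336, Rational(-77, 34))) = Add(Rational(-349848433, 75670038), Rational(-11501, 34)) = Rational(-220543988440, 643195323)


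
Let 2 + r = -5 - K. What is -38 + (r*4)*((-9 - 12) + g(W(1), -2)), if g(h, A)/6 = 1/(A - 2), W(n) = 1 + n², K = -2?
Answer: 412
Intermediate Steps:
r = -5 (r = -2 + (-5 - 1*(-2)) = -2 + (-5 + 2) = -2 - 3 = -5)
g(h, A) = 6/(-2 + A) (g(h, A) = 6/(A - 2) = 6/(-2 + A))
-38 + (r*4)*((-9 - 12) + g(W(1), -2)) = -38 + (-5*4)*((-9 - 12) + 6/(-2 - 2)) = -38 - 20*(-21 + 6/(-4)) = -38 - 20*(-21 + 6*(-¼)) = -38 - 20*(-21 - 3/2) = -38 - 20*(-45/2) = -38 + 450 = 412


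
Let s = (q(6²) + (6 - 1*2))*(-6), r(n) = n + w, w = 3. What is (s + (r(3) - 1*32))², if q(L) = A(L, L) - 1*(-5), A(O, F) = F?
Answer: 87616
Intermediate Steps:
r(n) = 3 + n (r(n) = n + 3 = 3 + n)
q(L) = 5 + L (q(L) = L - 1*(-5) = L + 5 = 5 + L)
s = -270 (s = ((5 + 6²) + (6 - 1*2))*(-6) = ((5 + 36) + (6 - 2))*(-6) = (41 + 4)*(-6) = 45*(-6) = -270)
(s + (r(3) - 1*32))² = (-270 + ((3 + 3) - 1*32))² = (-270 + (6 - 32))² = (-270 - 26)² = (-296)² = 87616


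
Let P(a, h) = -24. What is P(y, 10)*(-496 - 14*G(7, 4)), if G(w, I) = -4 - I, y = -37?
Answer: 9216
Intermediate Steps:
P(y, 10)*(-496 - 14*G(7, 4)) = -24*(-496 - 14*(-4 - 1*4)) = -24*(-496 - 14*(-4 - 4)) = -24*(-496 - 14*(-8)) = -24*(-496 + 112) = -24*(-384) = 9216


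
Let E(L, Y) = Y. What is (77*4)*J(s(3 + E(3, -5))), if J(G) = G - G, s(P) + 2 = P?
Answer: 0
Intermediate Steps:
s(P) = -2 + P
J(G) = 0
(77*4)*J(s(3 + E(3, -5))) = (77*4)*0 = 308*0 = 0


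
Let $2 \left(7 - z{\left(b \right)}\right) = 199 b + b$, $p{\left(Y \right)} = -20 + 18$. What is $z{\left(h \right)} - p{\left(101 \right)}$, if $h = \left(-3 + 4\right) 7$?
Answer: $-691$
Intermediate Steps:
$p{\left(Y \right)} = -2$
$h = 7$ ($h = 1 \cdot 7 = 7$)
$z{\left(b \right)} = 7 - 100 b$ ($z{\left(b \right)} = 7 - \frac{199 b + b}{2} = 7 - \frac{200 b}{2} = 7 - 100 b$)
$z{\left(h \right)} - p{\left(101 \right)} = \left(7 - 700\right) - -2 = \left(7 - 700\right) + 2 = -693 + 2 = -691$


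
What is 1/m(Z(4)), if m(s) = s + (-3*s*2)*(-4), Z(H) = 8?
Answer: 1/200 ≈ 0.0050000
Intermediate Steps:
m(s) = 25*s (m(s) = s - 6*s*(-4) = s + 24*s = 25*s)
1/m(Z(4)) = 1/(25*8) = 1/200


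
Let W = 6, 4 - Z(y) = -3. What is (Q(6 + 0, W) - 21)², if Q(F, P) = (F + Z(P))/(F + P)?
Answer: 57121/144 ≈ 396.67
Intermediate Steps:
Z(y) = 7 (Z(y) = 4 - 1*(-3) = 4 + 3 = 7)
Q(F, P) = (7 + F)/(F + P) (Q(F, P) = (F + 7)/(F + P) = (7 + F)/(F + P))
(Q(6 + 0, W) - 21)² = ((7 + (6 + 0))/((6 + 0) + 6) - 21)² = ((7 + 6)/(6 + 6) - 21)² = (13/12 - 21)² = (-239/12)² = 57121/144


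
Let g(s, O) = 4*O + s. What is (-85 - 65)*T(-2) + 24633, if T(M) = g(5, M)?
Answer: 25083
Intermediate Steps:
g(s, O) = s + 4*O
T(M) = 5 + 4*M
(-85 - 65)*T(-2) + 24633 = (-85 - 65)*(5 + 4*(-2)) + 24633 = -150*(5 - 8) + 24633 = -150*(-3) + 24633 = 450 + 24633 = 25083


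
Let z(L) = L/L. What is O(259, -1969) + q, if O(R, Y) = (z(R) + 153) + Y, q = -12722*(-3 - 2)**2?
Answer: -319865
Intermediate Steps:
z(L) = 1
q = -318050 (q = -12722*(-5)**2 = -12722*25 = -318050)
O(R, Y) = 154 + Y (O(R, Y) = (1 + 153) + Y = 154 + Y)
O(259, -1969) + q = (154 - 1969) - 318050 = -1815 - 318050 = -319865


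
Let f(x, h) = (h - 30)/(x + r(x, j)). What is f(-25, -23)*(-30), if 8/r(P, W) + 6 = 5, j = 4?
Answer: -530/11 ≈ -48.182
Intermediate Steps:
r(P, W) = -8 (r(P, W) = 8/(-6 + 5) = 8/(-1) = 8*(-1) = -8)
f(x, h) = (-30 + h)/(-8 + x) (f(x, h) = (h - 30)/(x - 8) = (-30 + h)/(-8 + x))
f(-25, -23)*(-30) = ((-30 - 23)/(-8 - 25))*(-30) = (-53/(-33))*(-30) = -1/33*(-53)*(-30) = (53/33)*(-30) = -530/11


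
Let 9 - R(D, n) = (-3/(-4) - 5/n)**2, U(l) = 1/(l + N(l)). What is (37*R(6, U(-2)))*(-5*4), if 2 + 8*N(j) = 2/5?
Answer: 382025/4 ≈ 95506.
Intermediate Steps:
N(j) = -1/5 (N(j) = -1/4 + (2/5)/8 = -1/4 + (2*(1/5))/8 = -1/4 + (1/8)*(2/5) = -1/4 + 1/20 = -1/5)
U(l) = 1/(-1/5 + l) (U(l) = 1/(l - 1/5) = 1/(-1/5 + l))
R(D, n) = 9 - (3/4 - 5/n)**2 (R(D, n) = 9 - (-3/(-4) - 5/n)**2 = 9 - (-3*(-1/4) - 5/n)**2 = 9 - (3/4 - 5/n)**2)
(37*R(6, U(-2)))*(-5*4) = (37*(135/16 - 25*(-1 + 5*(-2))**2/25 + 15/(2*((5/(-1 + 5*(-2)))))))*(-5*4) = (37*(135/16 - 25*(-1 - 10)**2/25 + 15/(2*((5/(-1 - 10))))))*(-20) = (37*(135/16 - 25/(5/(-11))**2 + 15/(2*((5/(-11))))))*(-20) = (37*(135/16 - 25/(5*(-1/11))**2 + 15/(2*((5*(-1/11))))))*(-20) = (37*(135/16 - 25/(-5/11)**2 + 15/(2*(-5/11))))*(-20) = (37*(135/16 - 25*121/25 + (15/2)*(-11/5)))*(-20) = (37*(135/16 - 121 - 33/2))*(-20) = (37*(-2065/16))*(-20) = -76405/16*(-20) = 382025/4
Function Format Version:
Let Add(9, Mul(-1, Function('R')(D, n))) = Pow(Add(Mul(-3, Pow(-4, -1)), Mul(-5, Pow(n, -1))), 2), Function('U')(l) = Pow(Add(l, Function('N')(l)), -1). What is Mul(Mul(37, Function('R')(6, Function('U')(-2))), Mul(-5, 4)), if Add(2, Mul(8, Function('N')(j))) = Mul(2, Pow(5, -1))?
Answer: Rational(382025, 4) ≈ 95506.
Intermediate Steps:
Function('N')(j) = Rational(-1, 5) (Function('N')(j) = Add(Rational(-1, 4), Mul(Rational(1, 8), Mul(2, Pow(5, -1)))) = Add(Rational(-1, 4), Mul(Rational(1, 8), Mul(2, Rational(1, 5)))) = Add(Rational(-1, 4), Mul(Rational(1, 8), Rational(2, 5))) = Add(Rational(-1, 4), Rational(1, 20)) = Rational(-1, 5))
Function('U')(l) = Pow(Add(Rational(-1, 5), l), -1) (Function('U')(l) = Pow(Add(l, Rational(-1, 5)), -1) = Pow(Add(Rational(-1, 5), l), -1))
Function('R')(D, n) = Add(9, Mul(-1, Pow(Add(Rational(3, 4), Mul(-5, Pow(n, -1))), 2))) (Function('R')(D, n) = Add(9, Mul(-1, Pow(Add(Mul(-3, Pow(-4, -1)), Mul(-5, Pow(n, -1))), 2))) = Add(9, Mul(-1, Pow(Add(Mul(-3, Rational(-1, 4)), Mul(-5, Pow(n, -1))), 2))) = Add(9, Mul(-1, Pow(Add(Rational(3, 4), Mul(-5, Pow(n, -1))), 2))))
Mul(Mul(37, Function('R')(6, Function('U')(-2))), Mul(-5, 4)) = Mul(Mul(37, Add(Rational(135, 16), Mul(-25, Pow(Mul(5, Pow(Add(-1, Mul(5, -2)), -1)), -2)), Mul(Rational(15, 2), Pow(Mul(5, Pow(Add(-1, Mul(5, -2)), -1)), -1)))), Mul(-5, 4)) = Mul(Mul(37, Add(Rational(135, 16), Mul(-25, Pow(Mul(5, Pow(Add(-1, -10), -1)), -2)), Mul(Rational(15, 2), Pow(Mul(5, Pow(Add(-1, -10), -1)), -1)))), -20) = Mul(Mul(37, Add(Rational(135, 16), Mul(-25, Pow(Mul(5, Pow(-11, -1)), -2)), Mul(Rational(15, 2), Pow(Mul(5, Pow(-11, -1)), -1)))), -20) = Mul(Mul(37, Add(Rational(135, 16), Mul(-25, Pow(Mul(5, Rational(-1, 11)), -2)), Mul(Rational(15, 2), Pow(Mul(5, Rational(-1, 11)), -1)))), -20) = Mul(Mul(37, Add(Rational(135, 16), Mul(-25, Pow(Rational(-5, 11), -2)), Mul(Rational(15, 2), Pow(Rational(-5, 11), -1)))), -20) = Mul(Mul(37, Add(Rational(135, 16), Mul(-25, Rational(121, 25)), Mul(Rational(15, 2), Rational(-11, 5)))), -20) = Mul(Mul(37, Add(Rational(135, 16), -121, Rational(-33, 2))), -20) = Mul(Mul(37, Rational(-2065, 16)), -20) = Mul(Rational(-76405, 16), -20) = Rational(382025, 4)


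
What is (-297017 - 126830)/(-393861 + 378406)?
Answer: 423847/15455 ≈ 27.425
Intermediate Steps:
(-297017 - 126830)/(-393861 + 378406) = -423847/(-15455) = -423847*(-1/15455) = 423847/15455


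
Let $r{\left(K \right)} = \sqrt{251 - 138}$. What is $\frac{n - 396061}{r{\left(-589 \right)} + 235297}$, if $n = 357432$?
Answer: $- \frac{9089287813}{55364678096} + \frac{38629 \sqrt{113}}{55364678096} \approx -0.16416$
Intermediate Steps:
$r{\left(K \right)} = \sqrt{113}$
$\frac{n - 396061}{r{\left(-589 \right)} + 235297} = \frac{357432 - 396061}{\sqrt{113} + 235297} = - \frac{38629}{235297 + \sqrt{113}}$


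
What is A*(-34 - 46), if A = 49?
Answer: -3920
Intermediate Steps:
A*(-34 - 46) = 49*(-34 - 46) = 49*(-80) = -3920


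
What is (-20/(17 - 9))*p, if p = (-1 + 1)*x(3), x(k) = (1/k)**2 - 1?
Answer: 0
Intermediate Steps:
x(k) = -1 + k**(-2) (x(k) = (1/k)**2 - 1 = k**(-2) - 1 = -1 + k**(-2))
p = 0 (p = (-1 + 1)*(-1 + 3**(-2)) = 0*(-1 + 1/9) = 0*(-8/9) = 0)
(-20/(17 - 9))*p = (-20/(17 - 9))*0 = (-20/8)*0 = ((1/8)*(-20))*0 = -5/2*0 = 0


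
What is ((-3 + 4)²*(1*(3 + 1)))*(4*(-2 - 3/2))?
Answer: -56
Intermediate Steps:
((-3 + 4)²*(1*(3 + 1)))*(4*(-2 - 3/2)) = (1²*(1*4))*(4*(-2 - 3*½)) = (1*4)*(4*(-2 - 3/2)) = 4*(4*(-7/2)) = 4*(-14) = -56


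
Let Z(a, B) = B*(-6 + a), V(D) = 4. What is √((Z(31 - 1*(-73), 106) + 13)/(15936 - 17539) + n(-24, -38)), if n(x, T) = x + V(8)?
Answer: I*√68064983/1603 ≈ 5.1467*I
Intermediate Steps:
n(x, T) = 4 + x (n(x, T) = x + 4 = 4 + x)
√((Z(31 - 1*(-73), 106) + 13)/(15936 - 17539) + n(-24, -38)) = √((106*(-6 + (31 - 1*(-73))) + 13)/(15936 - 17539) + (4 - 24)) = √((106*(-6 + (31 + 73)) + 13)/(-1603) - 20) = √((106*(-6 + 104) + 13)*(-1/1603) - 20) = √((106*98 + 13)*(-1/1603) - 20) = √((10388 + 13)*(-1/1603) - 20) = √(10401*(-1/1603) - 20) = √(-10401/1603 - 20) = √(-42461/1603) = I*√68064983/1603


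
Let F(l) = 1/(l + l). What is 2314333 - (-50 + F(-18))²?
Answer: 2996131967/1296 ≈ 2.3118e+6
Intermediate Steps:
F(l) = 1/(2*l)
2314333 - (-50 + F(-18))² = 2314333 - (-50 + (½)/(-18))² = 2314333 - (-50 + (½)*(-1/18))² = 2314333 - (-50 - 1/36)² = 2314333 - (-1801/36)² = 2314333 - 1*3243601/1296 = 2314333 - 3243601/1296 = 2996131967/1296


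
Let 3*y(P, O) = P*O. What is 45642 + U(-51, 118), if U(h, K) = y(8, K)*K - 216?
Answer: 247670/3 ≈ 82557.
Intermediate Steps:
y(P, O) = O*P/3 (y(P, O) = (P*O)/3 = (O*P)/3 = O*P/3)
U(h, K) = -216 + 8*K**2/3 (U(h, K) = ((1/3)*K*8)*K - 216 = (8*K/3)*K - 216 = 8*K**2/3 - 216 = -216 + 8*K**2/3)
45642 + U(-51, 118) = 45642 + (-216 + (8/3)*118**2) = 45642 + (-216 + (8/3)*13924) = 45642 + (-216 + 111392/3) = 45642 + 110744/3 = 247670/3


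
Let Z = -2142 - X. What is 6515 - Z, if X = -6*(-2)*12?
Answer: 8801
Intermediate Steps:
X = 144 (X = 12*12 = 144)
Z = -2286 (Z = -2142 - 1*144 = -2142 - 144 = -2286)
6515 - Z = 6515 - 1*(-2286) = 6515 + 2286 = 8801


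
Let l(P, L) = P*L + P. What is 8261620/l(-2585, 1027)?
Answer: -413081/132869 ≈ -3.1089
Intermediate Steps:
l(P, L) = P + L*P (l(P, L) = L*P + P = P + L*P)
8261620/l(-2585, 1027) = 8261620/((-2585*(1 + 1027))) = 8261620/((-2585*1028)) = 8261620/(-2657380) = 8261620*(-1/2657380) = -413081/132869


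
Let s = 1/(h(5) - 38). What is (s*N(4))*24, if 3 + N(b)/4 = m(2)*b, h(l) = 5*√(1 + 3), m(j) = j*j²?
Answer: -696/7 ≈ -99.429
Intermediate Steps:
m(j) = j³
h(l) = 10 (h(l) = 5*√4 = 5*2 = 10)
N(b) = -12 + 32*b (N(b) = -12 + 4*(2³*b) = -12 + 4*(8*b) = -12 + 32*b)
s = -1/28 (s = 1/(10 - 38) = 1/(-28) = -1/28 ≈ -0.035714)
(s*N(4))*24 = -(-12 + 32*4)/28*24 = -(-12 + 128)/28*24 = -1/28*116*24 = -29/7*24 = -696/7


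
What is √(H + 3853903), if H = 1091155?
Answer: √4945058 ≈ 2223.8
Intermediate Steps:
√(H + 3853903) = √(1091155 + 3853903) = √4945058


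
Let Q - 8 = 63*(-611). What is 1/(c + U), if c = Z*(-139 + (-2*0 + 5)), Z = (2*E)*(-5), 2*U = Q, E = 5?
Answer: -2/25085 ≈ -7.9729e-5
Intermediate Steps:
Q = -38485 (Q = 8 + 63*(-611) = 8 - 38493 = -38485)
U = -38485/2 (U = (½)*(-38485) = -38485/2 ≈ -19243.)
Z = -50 (Z = (2*5)*(-5) = 10*(-5) = -50)
c = 6700 (c = -50*(-139 + (-2*0 + 5)) = -50*(-139 + (0 + 5)) = -50*(-139 + 5) = -50*(-134) = 6700)
1/(c + U) = 1/(6700 - 38485/2) = 1/(-25085/2) = -2/25085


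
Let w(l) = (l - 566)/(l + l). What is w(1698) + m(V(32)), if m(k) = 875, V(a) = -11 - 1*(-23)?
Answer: 2626/3 ≈ 875.33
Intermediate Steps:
V(a) = 12 (V(a) = -11 + 23 = 12)
w(l) = (-566 + l)/(2*l) (w(l) = (-566 + l)/((2*l)) = (-566 + l)*(1/(2*l)) = (-566 + l)/(2*l))
w(1698) + m(V(32)) = (1/2)*(-566 + 1698)/1698 + 875 = (1/2)*(1/1698)*1132 + 875 = 1/3 + 875 = 2626/3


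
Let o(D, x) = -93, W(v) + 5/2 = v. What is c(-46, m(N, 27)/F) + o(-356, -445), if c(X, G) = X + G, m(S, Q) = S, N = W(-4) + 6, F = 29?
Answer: -8063/58 ≈ -139.02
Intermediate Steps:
W(v) = -5/2 + v
N = -1/2 (N = (-5/2 - 4) + 6 = -13/2 + 6 = -1/2 ≈ -0.50000)
c(X, G) = G + X
c(-46, m(N, 27)/F) + o(-356, -445) = (-1/2/29 - 46) - 93 = (-1/2*1/29 - 46) - 93 = (-1/58 - 46) - 93 = -2669/58 - 93 = -8063/58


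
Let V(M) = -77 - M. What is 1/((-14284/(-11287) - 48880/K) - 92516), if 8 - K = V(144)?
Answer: -2584723/239676670592 ≈ -1.0784e-5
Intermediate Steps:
K = 229 (K = 8 - (-77 - 1*144) = 8 - (-77 - 144) = 8 - 1*(-221) = 8 + 221 = 229)
1/((-14284/(-11287) - 48880/K) - 92516) = 1/((-14284/(-11287) - 48880/229) - 92516) = 1/((-14284*(-1/11287) - 48880*1/229) - 92516) = 1/((14284/11287 - 48880/229) - 92516) = 1/(-548437524/2584723 - 92516) = 1/(-239676670592/2584723) = -2584723/239676670592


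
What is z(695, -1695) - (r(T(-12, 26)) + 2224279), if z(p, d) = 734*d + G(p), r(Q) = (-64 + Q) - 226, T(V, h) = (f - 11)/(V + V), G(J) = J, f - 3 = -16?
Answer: -3467425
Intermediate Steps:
f = -13 (f = 3 - 16 = -13)
T(V, h) = -12/V (T(V, h) = (-13 - 11)/(V + V) = -24*1/(2*V) = -12/V)
r(Q) = -290 + Q
z(p, d) = p + 734*d (z(p, d) = 734*d + p = p + 734*d)
z(695, -1695) - (r(T(-12, 26)) + 2224279) = (695 + 734*(-1695)) - ((-290 - 12/(-12)) + 2224279) = (695 - 1244130) - ((-290 - 12*(-1/12)) + 2224279) = -1243435 - ((-290 + 1) + 2224279) = -1243435 - (-289 + 2224279) = -1243435 - 1*2223990 = -1243435 - 2223990 = -3467425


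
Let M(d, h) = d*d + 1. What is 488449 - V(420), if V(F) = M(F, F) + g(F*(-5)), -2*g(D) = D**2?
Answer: 2517048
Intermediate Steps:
g(D) = -D**2/2
M(d, h) = 1 + d**2 (M(d, h) = d**2 + 1 = 1 + d**2)
V(F) = 1 - 23*F**2/2 (V(F) = (1 + F**2) - 25*F**2/2 = 1 - 23*F**2/2)
488449 - V(420) = 488449 - (1 - 23/2*420**2) = 488449 - (1 - 23/2*176400) = 488449 - (1 - 2028600) = 488449 - 1*(-2028599) = 488449 + 2028599 = 2517048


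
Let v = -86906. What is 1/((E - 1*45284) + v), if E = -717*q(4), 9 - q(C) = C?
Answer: -1/135775 ≈ -7.3651e-6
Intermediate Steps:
q(C) = 9 - C
E = -3585 (E = -717*(9 - 1*4) = -717*(9 - 4) = -717*5 = -3585)
1/((E - 1*45284) + v) = 1/((-3585 - 1*45284) - 86906) = 1/((-3585 - 45284) - 86906) = 1/(-48869 - 86906) = 1/(-135775) = -1/135775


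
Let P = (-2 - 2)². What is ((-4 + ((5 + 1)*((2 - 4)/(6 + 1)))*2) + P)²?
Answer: 3600/49 ≈ 73.469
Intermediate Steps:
P = 16 (P = (-4)² = 16)
((-4 + ((5 + 1)*((2 - 4)/(6 + 1)))*2) + P)² = ((-4 + ((5 + 1)*((2 - 4)/(6 + 1)))*2) + 16)² = ((-4 + (6*(-2/7))*2) + 16)² = ((-4 - 12/7*2) + 16)² = ((-4 - 24/7) + 16)² = (-52/7 + 16)² = (60/7)² = 3600/49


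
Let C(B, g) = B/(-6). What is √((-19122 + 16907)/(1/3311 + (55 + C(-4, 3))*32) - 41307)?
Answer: 6*I*√359240783421038393/17693987 ≈ 203.24*I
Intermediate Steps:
C(B, g) = -B/6 (C(B, g) = B*(-⅙) = -B/6)
√((-19122 + 16907)/(1/3311 + (55 + C(-4, 3))*32) - 41307) = √((-19122 + 16907)/(1/3311 + (55 - ⅙*(-4))*32) - 41307) = √(-2215/(1/3311 + (55 + ⅔)*32) - 41307) = √(-2215/(1/3311 + (167/3)*32) - 41307) = √(-2215/(1/3311 + 5344/3) - 41307) = √(-2215/17693987/9933 - 41307) = √(-2215*9933/17693987 - 41307) = √(-22001595/17693987 - 41307) = √(-730907522604/17693987) = 6*I*√359240783421038393/17693987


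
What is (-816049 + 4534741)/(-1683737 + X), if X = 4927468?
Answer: 3718692/3243731 ≈ 1.1464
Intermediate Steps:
(-816049 + 4534741)/(-1683737 + X) = (-816049 + 4534741)/(-1683737 + 4927468) = 3718692/3243731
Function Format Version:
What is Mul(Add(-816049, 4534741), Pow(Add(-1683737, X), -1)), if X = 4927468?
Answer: Rational(3718692, 3243731) ≈ 1.1464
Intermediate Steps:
Mul(Add(-816049, 4534741), Pow(Add(-1683737, X), -1)) = Mul(Add(-816049, 4534741), Pow(Add(-1683737, 4927468), -1)) = Mul(3718692, Pow(3243731, -1)) = Mul(3718692, Rational(1, 3243731)) = Rational(3718692, 3243731)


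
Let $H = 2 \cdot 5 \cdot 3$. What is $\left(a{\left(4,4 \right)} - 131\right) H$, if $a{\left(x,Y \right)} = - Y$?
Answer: $-4050$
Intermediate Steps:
$H = 30$ ($H = 10 \cdot 3 = 30$)
$\left(a{\left(4,4 \right)} - 131\right) H = \left(\left(-1\right) 4 - 131\right) 30 = \left(-4 - 131\right) 30 = \left(-135\right) 30 = -4050$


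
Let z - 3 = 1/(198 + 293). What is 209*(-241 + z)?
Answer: -24423113/491 ≈ -49742.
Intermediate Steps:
z = 1474/491 (z = 3 + 1/(198 + 293) = 3 + 1/491 = 1474/491 ≈ 3.0020)
209*(-241 + z) = 209*(-241 + 1474/491) = 209*(-116857/491) = -24423113/491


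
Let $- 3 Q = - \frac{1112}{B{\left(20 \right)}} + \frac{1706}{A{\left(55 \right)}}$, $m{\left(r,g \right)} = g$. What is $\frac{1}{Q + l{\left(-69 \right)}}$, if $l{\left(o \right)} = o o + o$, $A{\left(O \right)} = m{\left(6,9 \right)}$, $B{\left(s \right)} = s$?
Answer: $\frac{135}{627392} \approx 0.00021518$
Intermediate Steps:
$A{\left(O \right)} = 9$
$l{\left(o \right)} = o + o^{2}$ ($l{\left(o \right)} = o^{2} + o = o + o^{2}$)
$Q = - \frac{6028}{135}$ ($Q = - \frac{- \frac{1112}{20} + \frac{1706}{9}}{3} = - \frac{\left(-1112\right) \frac{1}{20} + 1706 \cdot \frac{1}{9}}{3} = - \frac{- \frac{278}{5} + \frac{1706}{9}}{3} = \left(- \frac{1}{3}\right) \frac{6028}{45} = - \frac{6028}{135} \approx -44.652$)
$\frac{1}{Q + l{\left(-69 \right)}} = \frac{1}{- \frac{6028}{135} - 69 \left(1 - 69\right)} = \frac{1}{- \frac{6028}{135} - -4692} = \frac{1}{- \frac{6028}{135} + 4692} = \frac{1}{\frac{627392}{135}} = \frac{135}{627392}$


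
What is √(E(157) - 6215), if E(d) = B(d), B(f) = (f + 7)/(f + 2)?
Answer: I*√157095339/159 ≈ 78.829*I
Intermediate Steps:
B(f) = (7 + f)/(2 + f)
E(d) = (7 + d)/(2 + d)
√(E(157) - 6215) = √((7 + 157)/(2 + 157) - 6215) = √(164/159 - 6215) = √(-988021/159) = I*√157095339/159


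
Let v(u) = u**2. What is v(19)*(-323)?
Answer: -116603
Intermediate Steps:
v(19)*(-323) = 19**2*(-323) = 361*(-323) = -116603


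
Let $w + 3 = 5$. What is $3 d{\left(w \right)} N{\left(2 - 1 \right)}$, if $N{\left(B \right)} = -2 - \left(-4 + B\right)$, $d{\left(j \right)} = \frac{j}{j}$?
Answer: $3$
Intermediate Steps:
$w = 2$ ($w = -3 + 5 = 2$)
$d{\left(j \right)} = 1$
$N{\left(B \right)} = 2 - B$
$3 d{\left(w \right)} N{\left(2 - 1 \right)} = 3 \cdot 1 \left(2 - \left(2 - 1\right)\right) = 3 \left(2 - \left(2 - 1\right)\right) = 3 \left(2 - 1\right) = 3 \cdot 1 = 3$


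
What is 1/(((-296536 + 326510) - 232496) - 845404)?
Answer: -1/1047926 ≈ -9.5427e-7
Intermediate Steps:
1/(((-296536 + 326510) - 232496) - 845404) = 1/((29974 - 232496) - 845404) = 1/(-202522 - 845404) = 1/(-1047926) = -1/1047926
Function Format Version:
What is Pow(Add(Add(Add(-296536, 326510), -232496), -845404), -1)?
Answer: Rational(-1, 1047926) ≈ -9.5427e-7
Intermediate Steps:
Pow(Add(Add(Add(-296536, 326510), -232496), -845404), -1) = Pow(Add(Add(29974, -232496), -845404), -1) = Pow(Add(-202522, -845404), -1) = Pow(-1047926, -1) = Rational(-1, 1047926)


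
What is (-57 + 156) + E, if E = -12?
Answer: 87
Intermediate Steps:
(-57 + 156) + E = (-57 + 156) - 12 = 99 - 12 = 87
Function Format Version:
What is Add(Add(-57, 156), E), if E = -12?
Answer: 87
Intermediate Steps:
Add(Add(-57, 156), E) = Add(Add(-57, 156), -12) = Add(99, -12) = 87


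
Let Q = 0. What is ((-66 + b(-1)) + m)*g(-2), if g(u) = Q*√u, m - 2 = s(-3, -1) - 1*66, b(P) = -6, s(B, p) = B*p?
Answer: 0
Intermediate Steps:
m = -61 (m = 2 + (-3*(-1) - 1*66) = 2 + (3 - 66) = 2 - 63 = -61)
g(u) = 0 (g(u) = 0*√u = 0)
((-66 + b(-1)) + m)*g(-2) = ((-66 - 6) - 61)*0 = (-72 - 61)*0 = -133*0 = 0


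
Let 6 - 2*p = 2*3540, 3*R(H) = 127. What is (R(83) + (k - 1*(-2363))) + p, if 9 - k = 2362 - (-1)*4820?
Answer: -24914/3 ≈ -8304.7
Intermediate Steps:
R(H) = 127/3 (R(H) = (⅓)*127 = 127/3)
k = -7173 (k = 9 - (2362 - (-1)*4820) = 9 - (2362 - 1*(-4820)) = 9 - (2362 + 4820) = 9 - 1*7182 = 9 - 7182 = -7173)
p = -3537 (p = 3 - 3540 = -3537)
(R(83) + (k - 1*(-2363))) + p = (127/3 + (-7173 - 1*(-2363))) - 3537 = (127/3 + (-7173 + 2363)) - 3537 = (127/3 - 4810) - 3537 = -14303/3 - 3537 = -24914/3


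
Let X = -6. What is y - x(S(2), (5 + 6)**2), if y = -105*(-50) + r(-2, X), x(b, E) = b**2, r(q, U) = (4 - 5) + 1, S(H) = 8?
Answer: 5186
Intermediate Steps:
r(q, U) = 0 (r(q, U) = -1 + 1 = 0)
y = 5250 (y = -105*(-50) + 0 = 5250 + 0 = 5250)
y - x(S(2), (5 + 6)**2) = 5250 - 1*8**2 = 5250 - 1*64 = 5250 - 64 = 5186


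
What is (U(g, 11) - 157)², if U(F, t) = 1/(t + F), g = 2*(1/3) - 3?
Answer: 16638241/676 ≈ 24613.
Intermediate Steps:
g = -7/3 (g = 2*(1*(⅓)) - 3 = 2*(⅓) - 3 = ⅔ - 3 = -7/3 ≈ -2.3333)
U(F, t) = 1/(F + t)
(U(g, 11) - 157)² = (1/(-7/3 + 11) - 157)² = (1/(26/3) - 157)² = (3/26 - 157)² = (-4079/26)² = 16638241/676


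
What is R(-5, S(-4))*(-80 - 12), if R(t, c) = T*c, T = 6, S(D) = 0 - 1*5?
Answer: 2760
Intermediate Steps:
S(D) = -5 (S(D) = 0 - 5 = -5)
R(t, c) = 6*c
R(-5, S(-4))*(-80 - 12) = (6*(-5))*(-80 - 12) = -30*(-92) = 2760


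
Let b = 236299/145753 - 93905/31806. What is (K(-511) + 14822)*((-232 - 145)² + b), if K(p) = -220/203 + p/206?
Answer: 21489049506282741736747/10203195648996 ≈ 2.1061e+9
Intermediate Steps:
K(p) = -220/203 + p/206 (K(p) = -220*1/203 + p*(1/206) = -220/203 + p/206)
b = -6171209471/4635819918 (b = 236299*(1/145753) - 93905*1/31806 = 236299/145753 - 93905/31806 = -6171209471/4635819918 ≈ -1.3312)
(K(-511) + 14822)*((-232 - 145)² + b) = ((-220/203 + (1/206)*(-511)) + 14822)*((-232 - 145)² - 6171209471/4635819918) = ((-220/203 - 511/206) + 14822)*((-377)² - 6171209471/4635819918) = (-149053/41818 + 14822)*(142129 - 6171209471/4635819918) = (619677343/41818)*(658878277915951/4635819918) = 21489049506282741736747/10203195648996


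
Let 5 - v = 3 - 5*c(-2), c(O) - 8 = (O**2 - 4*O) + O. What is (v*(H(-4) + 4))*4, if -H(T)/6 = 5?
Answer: -9568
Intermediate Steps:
H(T) = -30 (H(T) = -6*5 = -30)
c(O) = 8 + O**2 - 3*O (c(O) = 8 + ((O**2 - 4*O) + O) = 8 + (O**2 - 3*O) = 8 + O**2 - 3*O)
v = 92 (v = 5 - (3 - 5*(8 + (-2)**2 - 3*(-2))) = 5 - (3 - 5*(8 + 4 + 6)) = 5 - (3 - 5*18) = 5 - (3 - 90) = 5 - 1*(-87) = 5 + 87 = 92)
(v*(H(-4) + 4))*4 = (92*(-30 + 4))*4 = (92*(-26))*4 = -2392*4 = -9568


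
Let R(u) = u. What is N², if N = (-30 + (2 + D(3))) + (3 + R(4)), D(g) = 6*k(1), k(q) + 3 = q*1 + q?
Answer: 729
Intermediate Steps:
k(q) = -3 + 2*q (k(q) = -3 + (q*1 + q) = -3 + (q + q) = -3 + 2*q)
D(g) = -6 (D(g) = 6*(-3 + 2*1) = 6*(-3 + 2) = 6*(-1) = -6)
N = -27 (N = (-30 + (2 - 6)) + (3 + 4) = (-30 - 4) + 7 = -34 + 7 = -27)
N² = (-27)² = 729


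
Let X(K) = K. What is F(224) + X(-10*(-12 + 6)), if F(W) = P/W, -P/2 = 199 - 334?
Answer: 6855/112 ≈ 61.205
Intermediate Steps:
P = 270 (P = -2*(199 - 334) = -2*(-135) = 270)
F(W) = 270/W
F(224) + X(-10*(-12 + 6)) = 270/224 - 10*(-12 + 6) = 270*(1/224) - 10*(-6) = 135/112 + 60 = 6855/112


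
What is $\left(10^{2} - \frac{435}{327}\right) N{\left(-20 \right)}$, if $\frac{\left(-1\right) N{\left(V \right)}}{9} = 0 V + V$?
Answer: $\frac{1935900}{109} \approx 17761.0$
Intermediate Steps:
$N{\left(V \right)} = - 9 V$ ($N{\left(V \right)} = - 9 \left(0 V + V\right) = - 9 \left(0 + V\right) = - 9 V$)
$\left(10^{2} - \frac{435}{327}\right) N{\left(-20 \right)} = \left(10^{2} - \frac{435}{327}\right) \left(\left(-9\right) \left(-20\right)\right) = \left(100 - \frac{145}{109}\right) 180 = \frac{10755}{109} \cdot 180 = \frac{1935900}{109}$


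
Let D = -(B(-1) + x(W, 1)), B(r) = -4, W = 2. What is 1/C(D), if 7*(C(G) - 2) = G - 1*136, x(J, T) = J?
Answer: -7/120 ≈ -0.058333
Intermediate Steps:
D = 2 (D = -(-4 + 2) = -1*(-2) = 2)
C(G) = -122/7 + G/7 (C(G) = 2 + (G - 1*136)/7 = 2 + (G - 136)/7 = 2 + (-136 + G)/7 = 2 + (-136/7 + G/7) = -122/7 + G/7)
1/C(D) = 1/(-122/7 + (⅐)*2) = 1/(-122/7 + 2/7) = 1/(-120/7) = -7/120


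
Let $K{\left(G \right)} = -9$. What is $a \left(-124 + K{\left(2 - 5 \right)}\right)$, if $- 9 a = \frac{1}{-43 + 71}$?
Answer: $\frac{19}{36} \approx 0.52778$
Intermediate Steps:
$a = - \frac{1}{252}$ ($a = - \frac{1}{9 \left(-43 + 71\right)} = - \frac{1}{9 \cdot 28} = \left(- \frac{1}{9}\right) \frac{1}{28} = - \frac{1}{252} \approx -0.0039683$)
$a \left(-124 + K{\left(2 - 5 \right)}\right) = - \frac{-124 - 9}{252} = \left(- \frac{1}{252}\right) \left(-133\right) = \frac{19}{36}$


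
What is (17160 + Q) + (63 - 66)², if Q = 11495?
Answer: 28664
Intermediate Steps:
(17160 + Q) + (63 - 66)² = (17160 + 11495) + (63 - 66)² = 28655 + (-3)² = 28655 + 9 = 28664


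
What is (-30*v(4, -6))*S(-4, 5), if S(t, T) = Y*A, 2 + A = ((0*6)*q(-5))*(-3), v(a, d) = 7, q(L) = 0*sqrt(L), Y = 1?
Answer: 420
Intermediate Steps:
q(L) = 0
A = -2 (A = -2 + ((0*6)*0)*(-3) = -2 + (0*0)*(-3) = -2 + 0*(-3) = -2 + 0 = -2)
S(t, T) = -2 (S(t, T) = 1*(-2) = -2)
(-30*v(4, -6))*S(-4, 5) = -30*7*(-2) = -210*(-2) = 420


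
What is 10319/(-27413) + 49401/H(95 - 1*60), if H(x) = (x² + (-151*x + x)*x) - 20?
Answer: -294355588/454918735 ≈ -0.64705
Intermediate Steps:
H(x) = -20 - 149*x² (H(x) = (x² + (-150*x)*x) - 20 = (x² - 150*x²) - 20 = -149*x² - 20 = -20 - 149*x²)
10319/(-27413) + 49401/H(95 - 1*60) = 10319/(-27413) + 49401/(-20 - 149*(95 - 1*60)²) = 10319*(-1/27413) + 49401/(-20 - 149*(95 - 60)²) = -10319/27413 + 49401/(-20 - 149*35²) = -10319/27413 + 49401/(-20 - 149*1225) = -10319/27413 + 49401/(-20 - 182525) = -10319/27413 + 49401/(-182545) = -10319/27413 + 49401*(-1/182545) = -10319/27413 - 4491/16595 = -294355588/454918735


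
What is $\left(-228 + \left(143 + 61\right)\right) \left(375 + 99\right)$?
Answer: $-11376$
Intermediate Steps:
$\left(-228 + \left(143 + 61\right)\right) \left(375 + 99\right) = \left(-228 + 204\right) 474 = \left(-24\right) 474 = -11376$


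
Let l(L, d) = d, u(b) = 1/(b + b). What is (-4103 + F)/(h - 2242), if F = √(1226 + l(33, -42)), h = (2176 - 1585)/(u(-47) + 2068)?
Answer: 265862091/145256356 - 64797*√74/36314089 ≈ 1.8149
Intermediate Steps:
u(b) = 1/(2*b)
h = 18518/64797 (h = (2176 - 1585)/((½)/(-47) + 2068) = 591/((½)*(-1/47) + 2068) = 591/(-1/94 + 2068) = 591/(194391/94) = 591*(94/194391) = 18518/64797 ≈ 0.28578)
F = 4*√74 (F = √(1226 - 42) = √1184 = 4*√74 ≈ 34.409)
(-4103 + F)/(h - 2242) = (-4103 + 4*√74)/(18518/64797 - 2242) = (-4103 + 4*√74)/(-145256356/64797) = (-4103 + 4*√74)*(-64797/145256356) = 265862091/145256356 - 64797*√74/36314089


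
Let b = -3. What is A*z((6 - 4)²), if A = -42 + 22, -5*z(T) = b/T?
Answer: -3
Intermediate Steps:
z(T) = 3/(5*T) (z(T) = -(-3)/(5*T) = 3/(5*T))
A = -20
A*z((6 - 4)²) = -12/((6 - 4)²) = -12/(2²) = -12/4 = -20*3/20 = -3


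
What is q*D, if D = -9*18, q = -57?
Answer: 9234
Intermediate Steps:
D = -162
q*D = -57*(-162) = 9234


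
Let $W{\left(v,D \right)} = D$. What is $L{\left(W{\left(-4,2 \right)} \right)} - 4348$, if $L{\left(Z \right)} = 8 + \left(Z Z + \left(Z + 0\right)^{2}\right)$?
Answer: $-4332$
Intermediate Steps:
$L{\left(Z \right)} = 8 + 2 Z^{2}$ ($L{\left(Z \right)} = 8 + \left(Z^{2} + Z^{2}\right) = 8 + 2 Z^{2}$)
$L{\left(W{\left(-4,2 \right)} \right)} - 4348 = \left(8 + 2 \cdot 2^{2}\right) - 4348 = \left(8 + 2 \cdot 4\right) - 4348 = \left(8 + 8\right) - 4348 = 16 - 4348 = -4332$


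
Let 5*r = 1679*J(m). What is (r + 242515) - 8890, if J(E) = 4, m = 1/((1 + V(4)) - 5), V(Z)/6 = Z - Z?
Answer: 1174841/5 ≈ 2.3497e+5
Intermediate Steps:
V(Z) = 0 (V(Z) = 6*(Z - Z) = 6*0 = 0)
m = -¼ (m = 1/((1 + 0) - 5) = 1/(1 - 5) = 1/(-4) = -¼ ≈ -0.25000)
r = 6716/5 (r = (1679*4)/5 = (⅕)*6716 = 6716/5 ≈ 1343.2)
(r + 242515) - 8890 = (6716/5 + 242515) - 8890 = 1219291/5 - 8890 = 1174841/5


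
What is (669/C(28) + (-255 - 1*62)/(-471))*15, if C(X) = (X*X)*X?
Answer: 36369415/3446464 ≈ 10.553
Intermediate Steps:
C(X) = X³ (C(X) = X²*X = X³)
(669/C(28) + (-255 - 1*62)/(-471))*15 = (669/(28³) + (-255 - 1*62)/(-471))*15 = (669/21952 + (-255 - 62)*(-1/471))*15 = (669*(1/21952) - 317*(-1/471))*15 = (669/21952 + 317/471)*15 = (7273883/10339392)*15 = 36369415/3446464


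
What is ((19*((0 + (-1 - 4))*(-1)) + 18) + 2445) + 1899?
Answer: 4457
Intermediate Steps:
((19*((0 + (-1 - 4))*(-1)) + 18) + 2445) + 1899 = ((19*((0 - 5)*(-1)) + 18) + 2445) + 1899 = ((19*(-5*(-1)) + 18) + 2445) + 1899 = ((19*5 + 18) + 2445) + 1899 = ((95 + 18) + 2445) + 1899 = (113 + 2445) + 1899 = 2558 + 1899 = 4457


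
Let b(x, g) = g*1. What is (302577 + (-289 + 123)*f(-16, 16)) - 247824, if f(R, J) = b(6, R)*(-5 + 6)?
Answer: 57409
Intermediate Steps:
b(x, g) = g
f(R, J) = R (f(R, J) = R*(-5 + 6) = R*1 = R)
(302577 + (-289 + 123)*f(-16, 16)) - 247824 = (302577 + (-289 + 123)*(-16)) - 247824 = (302577 - 166*(-16)) - 247824 = (302577 + 2656) - 247824 = 305233 - 247824 = 57409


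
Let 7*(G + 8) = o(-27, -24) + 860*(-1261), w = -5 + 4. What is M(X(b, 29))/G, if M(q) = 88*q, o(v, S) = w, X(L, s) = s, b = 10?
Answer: -2552/154931 ≈ -0.016472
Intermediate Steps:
w = -1
o(v, S) = -1
G = -154931 (G = -8 + (-1 + 860*(-1261))/7 = -8 + (-1 - 1084460)/7 = -8 + (⅐)*(-1084461) = -8 - 154923 = -154931)
M(X(b, 29))/G = (88*29)/(-154931) = 2552*(-1/154931) = -2552/154931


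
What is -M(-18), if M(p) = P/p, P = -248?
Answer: -124/9 ≈ -13.778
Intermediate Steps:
M(p) = -248/p
-M(-18) = -(-248)/(-18) = -(-248)*(-1)/18 = -1*124/9 = -124/9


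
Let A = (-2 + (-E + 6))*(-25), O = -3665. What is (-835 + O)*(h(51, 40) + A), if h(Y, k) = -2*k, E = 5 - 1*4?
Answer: 697500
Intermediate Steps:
E = 1 (E = 5 - 4 = 1)
A = -75 (A = (-2 + (-1*1 + 6))*(-25) = (-2 + (-1 + 6))*(-25) = (-2 + 5)*(-25) = 3*(-25) = -75)
(-835 + O)*(h(51, 40) + A) = (-835 - 3665)*(-2*40 - 75) = -4500*(-80 - 75) = -4500*(-155) = 697500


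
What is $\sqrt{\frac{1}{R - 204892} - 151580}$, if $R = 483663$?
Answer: $\frac{3 i \sqrt{1308864170352001}}{278771} \approx 389.33 i$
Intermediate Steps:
$\sqrt{\frac{1}{R - 204892} - 151580} = \sqrt{\frac{1}{483663 - 204892} - 151580} = \sqrt{\frac{1}{278771} - 151580} = \sqrt{- \frac{42256108179}{278771}} = \frac{3 i \sqrt{1308864170352001}}{278771}$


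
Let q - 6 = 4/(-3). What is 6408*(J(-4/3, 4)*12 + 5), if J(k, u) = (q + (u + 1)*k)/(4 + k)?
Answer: -25632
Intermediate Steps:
q = 14/3 (q = 6 + 4/(-3) = 6 + 4*(-1/3) = 6 - 4/3 = 14/3 ≈ 4.6667)
J(k, u) = (14/3 + k*(1 + u))/(4 + k) (J(k, u) = (14/3 + (u + 1)*k)/(4 + k) = (14/3 + (1 + u)*k)/(4 + k) = (14/3 + k*(1 + u))/(4 + k))
6408*(J(-4/3, 4)*12 + 5) = 6408*(((14/3 - 4/3 - 4/3*4)/(4 - 4/3))*12 + 5) = 6408*(((14/3 - 4/3 - 16/3)/(8/3))*12 + 5) = 6408*(((3/8)*(-2))*12 + 5) = 6408*(-3/4*12 + 5) = 6408*(-9 + 5) = 6408*(-4) = -25632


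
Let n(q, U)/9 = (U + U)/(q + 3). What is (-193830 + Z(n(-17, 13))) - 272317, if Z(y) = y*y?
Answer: -22827514/49 ≈ -4.6587e+5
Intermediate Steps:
n(q, U) = 18*U/(3 + q) (n(q, U) = 9*((U + U)/(q + 3)) = 9*((2*U)/(3 + q)) = 9*(2*U/(3 + q)) = 18*U/(3 + q))
Z(y) = y**2
(-193830 + Z(n(-17, 13))) - 272317 = (-193830 + (18*13/(3 - 17))**2) - 272317 = (-193830 + (18*13/(-14))**2) - 272317 = (-193830 + (18*13*(-1/14))**2) - 272317 = (-193830 + (-117/7)**2) - 272317 = (-193830 + 13689/49) - 272317 = -9483981/49 - 272317 = -22827514/49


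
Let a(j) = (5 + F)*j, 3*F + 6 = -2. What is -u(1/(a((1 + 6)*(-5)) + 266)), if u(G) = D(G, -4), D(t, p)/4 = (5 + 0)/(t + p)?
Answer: 11060/2209 ≈ 5.0068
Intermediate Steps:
F = -8/3 (F = -2 + (⅓)*(-2) = -2 - ⅔ = -8/3 ≈ -2.6667)
a(j) = 7*j/3 (a(j) = (5 - 8/3)*j = 7*j/3)
D(t, p) = 20/(p + t) (D(t, p) = 4*((5 + 0)/(t + p)) = 4*(5/(p + t)) = 20/(p + t))
u(G) = 20/(-4 + G)
-u(1/(a((1 + 6)*(-5)) + 266)) = -20/(-4 + 1/(7*((1 + 6)*(-5))/3 + 266)) = -20/(-4 + 1/(7*(7*(-5))/3 + 266)) = -20/(-4 + 1/((7/3)*(-35) + 266)) = -20/(-4 + 1/(-245/3 + 266)) = -20/(-4 + 1/(553/3)) = -20/(-4 + 3/553) = -20/(-2209/553) = -20*(-553)/2209 = -1*(-11060/2209) = 11060/2209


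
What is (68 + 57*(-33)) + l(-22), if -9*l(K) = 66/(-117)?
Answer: -636341/351 ≈ -1812.9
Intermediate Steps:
l(K) = 22/351 (l(K) = -22/(3*(-117)) = -22*(-1)/(3*117) = -⅑*(-22/39) = 22/351)
(68 + 57*(-33)) + l(-22) = (68 + 57*(-33)) + 22/351 = (68 - 1881) + 22/351 = -1813 + 22/351 = -636341/351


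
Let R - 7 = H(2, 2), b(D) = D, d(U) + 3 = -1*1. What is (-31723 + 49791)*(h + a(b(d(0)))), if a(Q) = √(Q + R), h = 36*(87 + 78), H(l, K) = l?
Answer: 107323920 + 18068*√5 ≈ 1.0736e+8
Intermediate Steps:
d(U) = -4 (d(U) = -3 - 1*1 = -3 - 1 = -4)
h = 5940 (h = 36*165 = 5940)
R = 9 (R = 7 + 2 = 9)
a(Q) = √(9 + Q) (a(Q) = √(Q + 9) = √(9 + Q))
(-31723 + 49791)*(h + a(b(d(0)))) = (-31723 + 49791)*(5940 + √(9 - 4)) = 18068*(5940 + √5) = 107323920 + 18068*√5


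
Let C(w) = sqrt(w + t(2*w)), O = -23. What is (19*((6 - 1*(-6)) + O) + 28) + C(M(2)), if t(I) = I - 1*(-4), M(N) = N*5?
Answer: -181 + sqrt(34) ≈ -175.17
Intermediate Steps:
M(N) = 5*N
t(I) = 4 + I (t(I) = I + 4 = 4 + I)
C(w) = sqrt(4 + 3*w) (C(w) = sqrt(w + (4 + 2*w)) = sqrt(4 + 3*w))
(19*((6 - 1*(-6)) + O) + 28) + C(M(2)) = (19*((6 - 1*(-6)) - 23) + 28) + sqrt(4 + 3*(5*2)) = (19*((6 + 6) - 23) + 28) + sqrt(4 + 3*10) = (19*(12 - 23) + 28) + sqrt(4 + 30) = (19*(-11) + 28) + sqrt(34) = (-209 + 28) + sqrt(34) = -181 + sqrt(34)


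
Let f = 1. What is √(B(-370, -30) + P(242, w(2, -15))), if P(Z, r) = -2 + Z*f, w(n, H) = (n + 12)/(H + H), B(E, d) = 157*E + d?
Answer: 2*I*√14470 ≈ 240.58*I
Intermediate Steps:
B(E, d) = d + 157*E
w(n, H) = (12 + n)/(2*H) (w(n, H) = (12 + n)/((2*H)) = (12 + n)*(1/(2*H)) = (12 + n)/(2*H))
P(Z, r) = -2 + Z (P(Z, r) = -2 + Z*1 = -2 + Z)
√(B(-370, -30) + P(242, w(2, -15))) = √((-30 + 157*(-370)) + (-2 + 242)) = √((-30 - 58090) + 240) = √(-58120 + 240) = √(-57880) = 2*I*√14470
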